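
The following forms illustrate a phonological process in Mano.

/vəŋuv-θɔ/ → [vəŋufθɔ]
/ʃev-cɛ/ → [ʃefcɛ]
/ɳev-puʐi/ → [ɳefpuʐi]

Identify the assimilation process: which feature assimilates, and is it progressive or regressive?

regressive voicing assimilation

The segment that alternates is /v/, which surfaces as [f] when adjacent to /θ/.
/v/ is voiced while /θ/ is voiceless; the output [f] is voiceless, matching the trigger — so the feature that spreads is voicing.
Place and manner are unchanged, so the assimilation is partial, not total.
The other alternating forms pattern the same way: /v/ → [f] before /c/ (voiced → voiceless, matching voiceless); /v/ → [f] before /p/ (voiced → voiceless, matching voiceless) — only voicing changes, and always toward the following segment.
The trigger is the following segment, so the direction is regressive (anticipatory).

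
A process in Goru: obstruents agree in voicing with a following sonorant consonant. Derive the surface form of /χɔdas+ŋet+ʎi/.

/s/ is a voiceless alveolar fricative. The following trigger /ŋ/ is voiced, so /s/ must become voiced as well.
The voiced alveolar fricative is [z], so /s/ → [z].
The same rule applies at the second boundary: /t/ → [d] next to /ʎ/.

[χɔdazŋedʎi]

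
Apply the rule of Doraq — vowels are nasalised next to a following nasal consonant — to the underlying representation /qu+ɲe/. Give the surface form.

[qũɲe]

The vowel /u/ is adjacent to the following nasal /ɲ/, so it acquires [+nasal] and surfaces as [ũ].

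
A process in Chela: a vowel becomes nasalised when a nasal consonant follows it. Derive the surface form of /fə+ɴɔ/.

The vowel /ə/ is adjacent to the following nasal /ɴ/, so it acquires [+nasal] and surfaces as [ə̃].

[fə̃ɴɔ]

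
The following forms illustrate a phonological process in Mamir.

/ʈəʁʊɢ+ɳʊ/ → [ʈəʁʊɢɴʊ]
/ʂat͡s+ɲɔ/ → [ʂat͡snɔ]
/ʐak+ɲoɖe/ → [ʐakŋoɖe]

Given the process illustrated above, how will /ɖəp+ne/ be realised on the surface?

The data show progressive place assimilation: /ɳ/ → [ɴ] after /ɢ/; /ɲ/ → [n] after /t͡s/; /ɲ/ → [ŋ] after /k/. In each pair only place changes, matching the preceding consonant, while manner and voice stay constant.
/n/ is a voiced alveolar nasal. The preceding trigger /p/ is bilabial, so /n/ must become bilabial as well.
Changing only its place to bilabial gives [m] — the voiced bilabial nasal.

[ɖəpme]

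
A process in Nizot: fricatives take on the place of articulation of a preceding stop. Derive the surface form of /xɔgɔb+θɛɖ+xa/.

[xɔgɔbɸɛɖʂa]

/θ/ is a voiceless dental fricative. The preceding trigger /b/ is bilabial, so /θ/ must become bilabial as well.
A voiceless bilabial fricative is [ɸ], so the surface segment is [ɸ].
The same rule applies at the second boundary: /x/ → [ʂ] next to /ɖ/.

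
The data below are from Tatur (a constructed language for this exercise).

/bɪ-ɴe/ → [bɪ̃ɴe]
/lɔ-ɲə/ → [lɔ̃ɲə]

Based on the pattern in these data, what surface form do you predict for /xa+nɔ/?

The data show regressive nasality assimilation (vowel nasalisation): /ɪ/ → [ɪ̃] before /ɴ/; /ɔ/ → [ɔ̃] before /ɲ/ — a vowel is nasalised by an immediately following nasal consonant.
/a/ sits next to the nasal /n/ and is therefore nasalised to [ã].

[xãnɔ]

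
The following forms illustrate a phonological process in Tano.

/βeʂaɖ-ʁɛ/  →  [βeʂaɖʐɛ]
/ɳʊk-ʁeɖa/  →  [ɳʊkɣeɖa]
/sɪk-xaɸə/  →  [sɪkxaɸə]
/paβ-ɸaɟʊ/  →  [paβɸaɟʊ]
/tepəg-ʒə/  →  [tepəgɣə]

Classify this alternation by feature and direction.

The segment that alternates is /ʁ/, which surfaces as [ʐ] when adjacent to /ɖ/.
/ʁ/ is uvular while /ɖ/ is retroflex; the output [ʐ] is retroflex, matching the trigger — so the feature that spreads is place.
Manner and voice are unchanged, so the assimilation is partial, not total.
The other alternating forms pattern the same way: /ʁ/ → [ɣ] after /k/ (uvular → velar, matching velar); /ʒ/ → [ɣ] after /g/ (postalveolar → velar, matching velar) — only place changes, and always toward the preceding segment.
No alternation appears in [sɪkxaɸə], [paβɸaɟʊ]: there the adjacent consonants already agree in place (/x/ and /k/ are both velar; /ɸ/ and /β/ are both bilabial), so these forms are consistent with the same rule.
The trigger is the preceding segment, so the direction is progressive (perseverative).

progressive place assimilation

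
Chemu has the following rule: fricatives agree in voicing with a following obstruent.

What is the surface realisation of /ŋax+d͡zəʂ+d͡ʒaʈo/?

[ŋaɣd͡zəʐd͡ʒaʈo]

/x/ is a voiceless velar fricative. The following trigger /d͡z/ is voiced, so /x/ must become voiced as well.
Changing only its voicing to voiced gives [ɣ] — the voiced velar fricative.
At the second juncture, /ʂ/ likewise becomes [ʐ] adjacent to /d͡ʒ/.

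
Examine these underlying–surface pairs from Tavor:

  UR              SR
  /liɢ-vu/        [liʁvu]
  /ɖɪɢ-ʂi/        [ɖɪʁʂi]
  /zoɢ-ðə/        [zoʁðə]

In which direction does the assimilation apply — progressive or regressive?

regressive

The segment that alternates is /ɢ/, which surfaces as [ʁ] when adjacent to /v/.
The change stop → fricative matches the manner of the following /v/, identifying this as manner assimilation.
Checking the remaining alternations: /ɢ/ → [ʁ] before /ʂ/ (stop → fricative, matching a fricative); /ɢ/ → [ʁ] before /ð/ (stop → fricative, matching a fricative) — only manner changes, and always toward the following segment.
Since the segment that changes precedes the conditioning segment, the assimilation is regressive.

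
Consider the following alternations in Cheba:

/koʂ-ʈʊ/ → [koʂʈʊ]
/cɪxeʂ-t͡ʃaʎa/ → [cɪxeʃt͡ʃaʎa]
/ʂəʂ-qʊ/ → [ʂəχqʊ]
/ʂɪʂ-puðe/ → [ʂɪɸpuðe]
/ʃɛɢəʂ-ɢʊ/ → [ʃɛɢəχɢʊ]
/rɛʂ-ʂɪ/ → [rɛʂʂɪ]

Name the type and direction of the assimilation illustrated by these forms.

regressive place assimilation

Underlying /ʂ/ is realised as [ʃ] next to /t͡ʃ/; /t͡ʃ/ itself does not change.
The change retroflex → postalveolar matches the place of the following /t͡ʃ/, identifying this as place assimilation.
Manner and voice are unchanged, so the assimilation is partial, not total.
The other alternating forms pattern the same way: /ʂ/ → [χ] before /q/ (retroflex → uvular, matching uvular); /ʂ/ → [ɸ] before /p/ (retroflex → bilabial, matching bilabial); /ʂ/ → [χ] before /ɢ/ (retroflex → uvular, matching uvular) — only place changes, and always toward the following segment.
No alternation appears in [koʂʈʊ], [rɛʂʂɪ]: there the adjacent consonants already agree in place (/ʂ/ and /ʈ/ are both retroflex; /ʂ/ and /ʂ/ are both retroflex), so these forms are consistent with the same rule.
Since the segment that changes precedes the conditioning segment, the assimilation is regressive.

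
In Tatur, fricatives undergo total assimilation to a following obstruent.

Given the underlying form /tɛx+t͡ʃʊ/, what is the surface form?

[tɛt͡ʃt͡ʃʊ]

/x/ is the segment targeted by the rule; it sits immediately before /t͡ʃ/, so it assimilates completely and surfaces as [t͡ʃ].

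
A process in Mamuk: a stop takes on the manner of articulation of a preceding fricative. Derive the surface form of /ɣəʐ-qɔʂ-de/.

[ɣəʐχɔʂze]

The rule targets /q/ (voiceless uvular stop), which sits after the trigger /ʐ/ (fricative).
The voiceless uvular fricative is [χ], so /q/ → [χ].
The same rule applies at the second boundary: /d/ → [z] next to /ʂ/.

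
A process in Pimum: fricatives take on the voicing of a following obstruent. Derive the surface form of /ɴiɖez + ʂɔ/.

[ɴiɖesʂɔ]

/z/ is a voiced alveolar fricative. The following trigger /ʂ/ is voiceless, so /z/ must become voiceless as well.
Changing only its voicing to voiceless gives [s] — the voiceless alveolar fricative.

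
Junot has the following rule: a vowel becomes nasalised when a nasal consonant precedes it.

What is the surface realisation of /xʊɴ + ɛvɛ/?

[xʊɴɛ̃vɛ]

The vowel /ɛ/ is adjacent to the preceding nasal /ɴ/, so it acquires [+nasal] and surfaces as [ɛ̃].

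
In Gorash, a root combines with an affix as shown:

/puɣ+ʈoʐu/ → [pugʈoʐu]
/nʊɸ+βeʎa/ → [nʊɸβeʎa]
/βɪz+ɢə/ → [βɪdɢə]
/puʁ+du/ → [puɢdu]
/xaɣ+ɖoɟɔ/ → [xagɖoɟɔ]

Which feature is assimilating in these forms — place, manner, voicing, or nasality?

The segment that alternates is /ɣ/, which surfaces as [g] when adjacent to /ʈ/.
The change fricative → stop matches the manner of the following /ʈ/, identifying this as manner assimilation.
The same holds elsewhere in the data: /z/ → [d] before /ɢ/ (fricative → stop, matching a stop); /ʁ/ → [ɢ] before /d/ (fricative → stop, matching a stop); /ɣ/ → [g] before /ɖ/ (fricative → stop, matching a stop) — only manner changes, and always toward the following segment.
No alternation appears in [nʊɸβeʎa]: there the adjacent consonants already agree in manner (/ɸ/ and /β/ are both fricatives), so this form is consistent with the same rule.

manner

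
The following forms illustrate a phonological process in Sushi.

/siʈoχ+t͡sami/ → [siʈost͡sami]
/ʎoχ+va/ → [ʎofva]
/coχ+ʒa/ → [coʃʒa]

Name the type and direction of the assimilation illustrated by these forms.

The segment that alternates is /χ/, which surfaces as [s] when adjacent to /t͡s/.
The change uvular → alveolar matches the place of the following /t͡s/, identifying this as place assimilation.
Manner and voice are unchanged, so the assimilation is partial, not total.
The same holds elsewhere in the data: /χ/ → [f] before /v/ (uvular → labiodental, matching labiodental); /χ/ → [ʃ] before /ʒ/ (uvular → postalveolar, matching postalveolar) — only place changes, and always toward the following segment.
Since the segment that changes precedes the conditioning segment, the assimilation is regressive.

regressive place assimilation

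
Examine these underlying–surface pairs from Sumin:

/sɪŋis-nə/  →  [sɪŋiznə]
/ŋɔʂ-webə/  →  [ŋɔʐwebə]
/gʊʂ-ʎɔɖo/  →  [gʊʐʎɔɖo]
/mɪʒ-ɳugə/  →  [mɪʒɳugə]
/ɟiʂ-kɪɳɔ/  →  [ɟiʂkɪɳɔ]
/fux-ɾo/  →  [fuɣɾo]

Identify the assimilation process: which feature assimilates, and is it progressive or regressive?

Comparing underlying and surface forms, /s/ → [z] is the alternation; the neighbouring /n/ is constant.
The change voiceless → voiced matches the voicing of the following /n/, identifying this as voicing assimilation.
Place and manner are unchanged, so the assimilation is partial, not total.
The same holds elsewhere in the data: /ʂ/ → [ʐ] before /w/ (voiceless → voiced, matching voiced); /ʂ/ → [ʐ] before /ʎ/ (voiceless → voiced, matching voiced); /x/ → [ɣ] before /ɾ/ (voiceless → voiced, matching voiced) — only voicing changes, and always toward the following segment.
No alternation appears in [mɪʒɳugə], [ɟiʂkɪɳɔ]: there the adjacent consonants already agree in voicing (/ʒ/ and /ɳ/ are both voiced; /ʂ/ and /k/ are both voiceless), so these forms are consistent with the same rule.
Since the segment that changes precedes the conditioning segment, the assimilation is regressive.

regressive voicing assimilation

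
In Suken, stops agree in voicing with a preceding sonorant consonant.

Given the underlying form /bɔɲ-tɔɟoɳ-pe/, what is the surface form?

The rule targets /t/ (voiceless alveolar stop), which sits after the trigger /ɲ/ (voiced).
The voiced alveolar stop is [d], so /t/ → [d].
The same rule applies at the second boundary: /p/ → [b] next to /ɳ/.

[bɔɲdɔɟoɳbe]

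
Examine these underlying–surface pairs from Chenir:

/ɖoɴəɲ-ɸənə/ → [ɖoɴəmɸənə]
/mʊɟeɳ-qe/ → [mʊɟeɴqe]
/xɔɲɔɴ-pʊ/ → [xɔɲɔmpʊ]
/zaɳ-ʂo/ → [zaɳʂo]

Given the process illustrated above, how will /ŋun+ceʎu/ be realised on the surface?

[ŋuɲceʎu]

The data show regressive place assimilation: /ɲ/ → [m] before /ɸ/; /ɳ/ → [ɴ] before /q/; /ɴ/ → [m] before /p/. In each pair only place changes, matching the following consonant, while manner and voice stay constant.
No alternation appears in [zaɳʂo]: there the adjacent consonants already agree in place (/ɳ/ and /ʂ/ are both retroflex), so this form is consistent with the same rule.
The rule targets /n/ (voiced alveolar nasal), which sits before the trigger /c/ (palatal).
Changing only its place to palatal gives [ɲ] — the voiced palatal nasal.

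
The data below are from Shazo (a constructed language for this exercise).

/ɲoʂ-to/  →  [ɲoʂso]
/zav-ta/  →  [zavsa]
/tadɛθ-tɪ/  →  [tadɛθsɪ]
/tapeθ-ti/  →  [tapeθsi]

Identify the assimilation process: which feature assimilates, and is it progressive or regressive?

Comparing underlying and surface forms, /t/ → [s] is the alternation; the neighbouring /ʂ/ is constant.
The change stop → fricative matches the manner of the preceding /ʂ/, identifying this as manner assimilation.
Place and voice are unchanged, so the assimilation is partial, not total.
The same holds elsewhere in the data: /t/ → [s] after /v/ (stop → fricative, matching a fricative); /t/ → [s] after /θ/ (stop → fricative, matching a fricative) — only manner changes, and always toward the preceding segment.
The trigger is the preceding segment, so the direction is progressive (perseverative).

progressive manner assimilation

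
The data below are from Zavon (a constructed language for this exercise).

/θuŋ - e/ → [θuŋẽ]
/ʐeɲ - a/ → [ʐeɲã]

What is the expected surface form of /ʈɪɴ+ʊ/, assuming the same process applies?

[ʈɪɴʊ̃]

The data show progressive nasality assimilation (vowel nasalisation): /e/ → [ẽ] after /ŋ/; /a/ → [ã] after /ɲ/ — a vowel is nasalised by an immediately preceding nasal consonant.
/ʊ/ sits next to the nasal /ɴ/ and is therefore nasalised to [ʊ̃].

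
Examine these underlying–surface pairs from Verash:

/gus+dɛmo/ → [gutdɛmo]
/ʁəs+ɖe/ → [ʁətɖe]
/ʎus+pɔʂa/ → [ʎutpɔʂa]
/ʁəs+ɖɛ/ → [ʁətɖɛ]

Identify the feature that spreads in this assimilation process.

manner

Underlying /s/ is realised as [t] next to /d/; /d/ itself does not change.
/s/ is a fricative while /d/ is a stop; the output [t] is a stop, matching the trigger — so the feature that spreads is manner.
Checking the remaining alternations: /s/ → [t] before /ɖ/ (fricative → stop, matching a stop); /s/ → [t] before /p/ (fricative → stop, matching a stop) — only manner changes, and always toward the following segment.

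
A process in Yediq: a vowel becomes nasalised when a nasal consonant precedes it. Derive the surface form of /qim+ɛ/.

/ɛ/ sits next to the nasal /m/ and is therefore nasalised to [ɛ̃].

[qimɛ̃]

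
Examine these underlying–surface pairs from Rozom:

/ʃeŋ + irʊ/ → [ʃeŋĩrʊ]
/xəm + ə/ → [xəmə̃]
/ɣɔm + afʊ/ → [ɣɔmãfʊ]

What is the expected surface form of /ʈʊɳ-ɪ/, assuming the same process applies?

The data show progressive nasality assimilation (vowel nasalisation): /i/ → [ĩ] after /ŋ/; /ə/ → [ə̃] after /m/; /a/ → [ã] after /m/ — a vowel is nasalised by an immediately preceding nasal consonant.
/ɪ/ sits next to the nasal /ɳ/ and is therefore nasalised to [ɪ̃].

[ʈʊɳɪ̃]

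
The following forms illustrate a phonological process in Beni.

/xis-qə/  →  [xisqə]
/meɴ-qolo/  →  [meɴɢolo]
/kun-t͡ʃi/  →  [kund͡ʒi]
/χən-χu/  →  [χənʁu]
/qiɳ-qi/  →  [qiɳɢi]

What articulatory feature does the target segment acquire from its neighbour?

voicing

Underlying /q/ is realised as [ɢ] next to /ɴ/; /ɴ/ itself does not change.
The change voiceless → voiced matches the voicing of the preceding /ɴ/, identifying this as voicing assimilation.
Checking the remaining alternations: /t͡ʃ/ → [d͡ʒ] after /n/ (voiceless → voiced, matching voiced); /χ/ → [ʁ] after /n/ (voiceless → voiced, matching voiced); /q/ → [ɢ] after /ɳ/ (voiceless → voiced, matching voiced) — only voicing changes, and always toward the preceding segment.
Nothing changes in [xisqə]: there the adjacent consonants already agree in voicing (/q/ and /s/ are both voiceless), so this form is consistent with the same rule.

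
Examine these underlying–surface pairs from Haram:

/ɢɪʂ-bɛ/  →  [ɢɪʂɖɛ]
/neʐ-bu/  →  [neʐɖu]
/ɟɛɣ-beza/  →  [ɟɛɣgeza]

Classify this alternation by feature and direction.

progressive place assimilation

Underlying /b/ is realised as [ɖ] next to /ʂ/; /ʂ/ itself does not change.
/b/ is bilabial while /ʂ/ is retroflex; the output [ɖ] is retroflex, matching the trigger — so the feature that spreads is place.
Manner and voice are unchanged, so the assimilation is partial, not total.
The same holds elsewhere in the data: /b/ → [ɖ] after /ʐ/ (bilabial → retroflex, matching retroflex); /b/ → [g] after /ɣ/ (bilabial → velar, matching velar) — only place changes, and always toward the preceding segment.
The trigger is the preceding segment, so the direction is progressive (perseverative).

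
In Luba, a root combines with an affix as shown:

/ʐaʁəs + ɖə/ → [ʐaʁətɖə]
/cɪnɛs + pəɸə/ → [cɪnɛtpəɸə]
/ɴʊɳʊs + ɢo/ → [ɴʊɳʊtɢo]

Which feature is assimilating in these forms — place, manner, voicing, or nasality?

Underlying /s/ is realised as [t] next to /ɖ/; /ɖ/ itself does not change.
The change fricative → stop matches the manner of the following /ɖ/, identifying this as manner assimilation.
The other alternating forms pattern the same way: /s/ → [t] before /p/ (fricative → stop, matching a stop); /s/ → [t] before /ɢ/ (fricative → stop, matching a stop) — only manner changes, and always toward the following segment.

manner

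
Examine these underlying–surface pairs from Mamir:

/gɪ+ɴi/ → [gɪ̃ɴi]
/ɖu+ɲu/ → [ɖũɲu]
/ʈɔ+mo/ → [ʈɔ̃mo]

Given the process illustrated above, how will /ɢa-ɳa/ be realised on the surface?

The data show regressive nasality assimilation (vowel nasalisation): /ɪ/ → [ɪ̃] before /ɴ/; /u/ → [ũ] before /ɲ/; /ɔ/ → [ɔ̃] before /m/ — a vowel is nasalised by an immediately following nasal consonant.
The vowel /a/ is adjacent to the following nasal /ɳ/, so it acquires [+nasal] and surfaces as [ã].

[ɢãɳa]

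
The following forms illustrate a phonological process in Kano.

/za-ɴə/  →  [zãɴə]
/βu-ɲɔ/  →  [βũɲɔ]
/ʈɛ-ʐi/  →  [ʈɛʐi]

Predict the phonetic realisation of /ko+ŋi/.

The data show regressive nasality assimilation (vowel nasalisation): /a/ → [ã] before /ɴ/; /u/ → [ũ] before /ɲ/ — a vowel is nasalised by an immediately following nasal consonant.
No change occurs in [ʈɛʐi] because the vowel at the boundary is adjacent to an oral consonant, not a nasal (/ɛ/ next to /ʐ/).
The vowel /o/ is adjacent to the following nasal /ŋ/, so it acquires [+nasal] and surfaces as [õ].

[kõŋi]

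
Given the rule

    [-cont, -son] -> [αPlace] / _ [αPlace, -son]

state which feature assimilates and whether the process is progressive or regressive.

regressive place assimilation

The shared variable α links the value of the place features (abbreviated [Place]) on the target to the same value on the neighbouring segment, so place is the feature that assimilates.
The conditioning segment sits to the right of the focus bar, meaning the trigger follows the segment that changes — regressive assimilation.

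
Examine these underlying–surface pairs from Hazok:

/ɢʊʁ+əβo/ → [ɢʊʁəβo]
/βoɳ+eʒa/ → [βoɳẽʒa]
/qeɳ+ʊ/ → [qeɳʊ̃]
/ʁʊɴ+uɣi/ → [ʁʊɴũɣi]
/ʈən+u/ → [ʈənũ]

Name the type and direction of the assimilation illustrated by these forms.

progressive nasality assimilation (vowel nasalisation)

The vowel /e/ surfaces as nasalised [ẽ] next to the preceding nasal /ɳ/ — it has acquired the [+nasal] feature of its neighbour.
Likewise in the remaining data: /ʊ/ → [ʊ̃] after /ɳ/; /u/ → [ũ] after /ɴ/; /u/ → [ũ] after /n/ — each time a vowel is nasalised next to a preceding nasal.
No change occurs in [ɢʊʁəβo] because the vowel at the boundary is adjacent to an oral consonant, not a nasal (/ə/ next to /ʁ/).
Because the conditioning nasal is to the left of the vowel that changes, the process is progressive (perseverative).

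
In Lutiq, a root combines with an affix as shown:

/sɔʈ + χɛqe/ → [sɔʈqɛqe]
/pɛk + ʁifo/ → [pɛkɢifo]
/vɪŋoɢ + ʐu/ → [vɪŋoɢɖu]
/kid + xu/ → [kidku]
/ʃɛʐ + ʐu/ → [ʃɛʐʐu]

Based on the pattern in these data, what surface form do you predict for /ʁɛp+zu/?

The data show progressive manner assimilation: /χ/ → [q] after /ʈ/; /ʁ/ → [ɢ] after /k/; /ʐ/ → [ɖ] after /ɢ/; /x/ → [k] after /d/. In each pair only manner changes, matching the preceding consonant, while place and voice stay constant.
No alternation appears in [ʃɛʐʐu]: there the adjacent consonants already agree in manner (/ʐ/ and /ʐ/ are both fricatives), so this form is consistent with the same rule.
/z/ is a voiced alveolar fricative. The preceding trigger /p/ is a stop, so /z/ must become a stop as well.
A voiced alveolar stop is [d], so the surface segment is [d].

[ʁɛpdu]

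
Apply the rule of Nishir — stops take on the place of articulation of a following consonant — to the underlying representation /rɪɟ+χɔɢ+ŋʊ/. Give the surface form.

[rɪɢχɔgŋʊ]

/ɟ/ is a voiced palatal stop. The following trigger /χ/ is uvular, so /ɟ/ must become uvular as well.
Changing only its place to uvular gives [ɢ] — the voiced uvular stop.
At the second juncture, /ɢ/ likewise becomes [g] adjacent to /ŋ/.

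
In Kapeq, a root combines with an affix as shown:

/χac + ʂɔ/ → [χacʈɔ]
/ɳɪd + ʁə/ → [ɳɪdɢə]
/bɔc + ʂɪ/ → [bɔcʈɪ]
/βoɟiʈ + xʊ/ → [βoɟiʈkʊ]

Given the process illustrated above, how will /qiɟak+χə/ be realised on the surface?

The data show progressive manner assimilation: /ʂ/ → [ʈ] after /c/; /ʁ/ → [ɢ] after /d/; /x/ → [k] after /ʈ/. In each pair only manner changes, matching the preceding consonant, while place and voice stay constant.
/χ/ is a voiceless uvular fricative. The preceding trigger /k/ is a stop, so /χ/ must become a stop as well.
Changing only its manner to stop gives [q] — the voiceless uvular stop.

[qiɟakqə]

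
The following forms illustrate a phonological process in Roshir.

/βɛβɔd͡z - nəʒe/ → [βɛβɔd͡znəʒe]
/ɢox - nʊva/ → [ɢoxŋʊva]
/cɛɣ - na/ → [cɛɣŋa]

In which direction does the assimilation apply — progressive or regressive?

Comparing underlying and surface forms, /n/ → [ŋ] is the alternation; the neighbouring /x/ is constant.
/n/ is alveolar while /x/ is velar; the output [ŋ] is velar, matching the trigger — so the feature that spreads is place.
The same holds elsewhere in the data: /n/ → [ŋ] after /ɣ/ (alveolar → velar, matching velar) — only place changes, and always toward the preceding segment.
No alternation appears in [βɛβɔd͡znəʒe]: there the adjacent consonants already agree in place (/n/ and /d͡z/ are both alveolar), so this form is consistent with the same rule.
The trigger is the preceding segment, so the direction is progressive (perseverative).

progressive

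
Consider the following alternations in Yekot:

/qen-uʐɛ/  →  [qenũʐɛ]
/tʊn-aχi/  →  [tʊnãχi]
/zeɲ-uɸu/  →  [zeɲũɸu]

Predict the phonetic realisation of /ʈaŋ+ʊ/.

[ʈaŋʊ̃]

The data show progressive nasality assimilation (vowel nasalisation): /u/ → [ũ] after /n/; /a/ → [ã] after /n/; /u/ → [ũ] after /ɲ/ — a vowel is nasalised by an immediately preceding nasal consonant.
The vowel /ʊ/ is adjacent to the preceding nasal /ŋ/, so it acquires [+nasal] and surfaces as [ʊ̃].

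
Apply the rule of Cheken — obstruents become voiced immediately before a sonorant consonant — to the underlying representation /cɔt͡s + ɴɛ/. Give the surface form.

[cɔd͡zɴɛ]

/t͡s/ is a voiceless alveolar affricate. The following trigger /ɴ/ is voiced, so /t͡s/ must become voiced as well.
A voiced alveolar affricate is [d͡z], so the surface segment is [d͡z].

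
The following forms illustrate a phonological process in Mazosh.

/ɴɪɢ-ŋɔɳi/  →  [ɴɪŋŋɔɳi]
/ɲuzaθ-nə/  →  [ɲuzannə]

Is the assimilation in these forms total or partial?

The segment that alternates is /ɢ/, which surfaces as [ŋ] when adjacent to /ŋ/.
The output [ŋ] is identical to the trigger /ŋ/ — every feature (place, manner, voicing) has been copied — so this is total assimilation.
The remaining alternation confirms this: /θ/ → [n] before /n/ — in each case the output is a copy of the following consonant.

total assimilation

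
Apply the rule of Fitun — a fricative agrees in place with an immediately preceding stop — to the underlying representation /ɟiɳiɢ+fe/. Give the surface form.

/f/ is a voiceless labiodental fricative. The preceding trigger /ɢ/ is uvular, so /f/ must become uvular as well.
Changing only its place to uvular gives [χ] — the voiceless uvular fricative.

[ɟiɳiɢχe]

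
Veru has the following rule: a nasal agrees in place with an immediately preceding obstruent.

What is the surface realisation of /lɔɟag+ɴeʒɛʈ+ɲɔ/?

[lɔɟagŋeʒɛʈɳɔ]

The rule targets /ɴ/ (voiced uvular nasal), which sits after the trigger /g/ (velar).
Changing only its place to velar gives [ŋ] — the voiced velar nasal.
At the second juncture, /ɲ/ likewise becomes [ɳ] adjacent to /ʈ/.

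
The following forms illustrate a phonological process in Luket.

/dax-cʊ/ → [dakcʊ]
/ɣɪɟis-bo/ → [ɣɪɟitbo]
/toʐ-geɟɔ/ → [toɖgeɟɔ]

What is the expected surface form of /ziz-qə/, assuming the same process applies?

[zidqə]

The data show regressive manner assimilation: /x/ → [k] before /c/; /s/ → [t] before /b/; /ʐ/ → [ɖ] before /g/. In each pair only manner changes, matching the following consonant, while place and voice stay constant.
/z/ is a voiced alveolar fricative. The following trigger /q/ is a stop, so /z/ must become a stop as well.
A voiced alveolar stop is [d], so the surface segment is [d].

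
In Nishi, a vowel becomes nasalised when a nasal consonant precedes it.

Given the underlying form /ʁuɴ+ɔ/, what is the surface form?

[ʁuɴɔ̃]

/ɔ/ sits next to the nasal /ɴ/ and is therefore nasalised to [ɔ̃].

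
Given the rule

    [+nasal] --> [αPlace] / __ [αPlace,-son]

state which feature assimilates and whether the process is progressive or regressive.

regressive place assimilation

The shared variable α links the value of the place features (abbreviated [Place]) on the target to the same value on the neighbouring segment, so place is the feature that assimilates.
The conditioning segment sits to the right of the focus bar, meaning the trigger follows the segment that changes — regressive assimilation.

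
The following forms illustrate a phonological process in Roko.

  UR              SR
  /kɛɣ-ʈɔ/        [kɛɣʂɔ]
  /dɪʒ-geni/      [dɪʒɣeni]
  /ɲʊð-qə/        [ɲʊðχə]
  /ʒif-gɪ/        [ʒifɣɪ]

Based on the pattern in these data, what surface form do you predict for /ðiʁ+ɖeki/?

The data show progressive manner assimilation: /ʈ/ → [ʂ] after /ɣ/; /g/ → [ɣ] after /ʒ/; /q/ → [χ] after /ð/; /g/ → [ɣ] after /f/. In each pair only manner changes, matching the preceding consonant, while place and voice stay constant.
The rule targets /ɖ/ (voiced retroflex stop), which sits after the trigger /ʁ/ (fricative).
The voiced retroflex fricative is [ʐ], so /ɖ/ → [ʐ].

[ðiʁʐeki]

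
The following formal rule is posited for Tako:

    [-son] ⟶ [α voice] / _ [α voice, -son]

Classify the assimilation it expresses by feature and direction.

regressive voicing assimilation

The shared variable α links the value of [voice] on the target to the same value on the neighbouring segment, so voicing is the feature that assimilates.
The conditioning segment sits to the right of the focus bar, meaning the trigger follows the segment that changes — regressive assimilation.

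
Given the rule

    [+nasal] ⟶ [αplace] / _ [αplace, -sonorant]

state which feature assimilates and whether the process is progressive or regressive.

The rule copies the place features (abbreviated [place]) from the environment onto the target, so the assimilating feature is place.
The conditioning segment sits to the right of the focus bar, meaning the trigger follows the segment that changes — regressive assimilation.

regressive place assimilation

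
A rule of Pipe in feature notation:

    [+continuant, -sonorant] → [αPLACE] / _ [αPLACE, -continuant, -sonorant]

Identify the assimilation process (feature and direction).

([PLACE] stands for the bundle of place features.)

The shared variable α links the value of the place features (abbreviated [PLACE]) on the target to the same value on the neighbouring segment, so place is the feature that assimilates.
Since the environment is written after the underscore, the trigger follows the target; the direction is regressive.

regressive place assimilation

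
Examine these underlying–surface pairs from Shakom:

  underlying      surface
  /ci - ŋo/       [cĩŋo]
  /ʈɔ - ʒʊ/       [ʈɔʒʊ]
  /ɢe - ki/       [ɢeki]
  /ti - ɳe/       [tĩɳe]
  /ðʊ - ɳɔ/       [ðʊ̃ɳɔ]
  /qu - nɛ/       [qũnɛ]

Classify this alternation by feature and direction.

regressive nasality assimilation (vowel nasalisation)

The vowel /i/ surfaces as nasalised [ĩ] next to the following nasal /ŋ/ — it has acquired the [+nasal] feature of its neighbour.
Likewise in the remaining data: /i/ → [ĩ] before /ɳ/; /ʊ/ → [ʊ̃] before /ɳ/; /u/ → [ũ] before /n/ — each time a vowel is nasalised next to a following nasal.
No change occurs in [ʈɔʒʊ], [ɢeki] because the vowel at the boundary is adjacent to an oral consonant, not a nasal (/ɔ/ next to /ʒ/; /e/ next to /k/).
Because the conditioning nasal is to the right of the vowel that changes, the process is regressive (anticipatory).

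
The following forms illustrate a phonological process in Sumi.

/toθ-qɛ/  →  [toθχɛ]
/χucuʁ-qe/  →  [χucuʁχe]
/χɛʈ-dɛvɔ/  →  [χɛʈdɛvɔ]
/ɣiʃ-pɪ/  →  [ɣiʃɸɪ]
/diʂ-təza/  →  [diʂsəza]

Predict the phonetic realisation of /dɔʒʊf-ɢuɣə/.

[dɔʒʊfʁuɣə]

The data show progressive manner assimilation: /q/ → [χ] after /θ/; /q/ → [χ] after /ʁ/; /p/ → [ɸ] after /ʃ/; /t/ → [s] after /ʂ/. In each pair only manner changes, matching the preceding consonant, while place and voice stay constant.
No alternation appears in [χɛʈdɛvɔ]: there the adjacent consonants already agree in manner (/d/ and /ʈ/ are both stops), so this form is consistent with the same rule.
/ɢ/ is a voiced uvular stop. The preceding trigger /f/ is a fricative, so /ɢ/ must become a fricative as well.
The voiced uvular fricative is [ʁ], so /ɢ/ → [ʁ].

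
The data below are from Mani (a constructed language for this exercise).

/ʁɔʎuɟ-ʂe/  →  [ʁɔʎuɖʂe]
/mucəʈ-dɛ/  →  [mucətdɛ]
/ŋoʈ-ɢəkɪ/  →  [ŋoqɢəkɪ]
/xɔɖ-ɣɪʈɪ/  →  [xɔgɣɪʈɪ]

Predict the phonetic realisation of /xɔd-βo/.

The data show regressive place assimilation: /ɟ/ → [ɖ] before /ʂ/; /ʈ/ → [t] before /d/; /ʈ/ → [q] before /ɢ/; /ɖ/ → [g] before /ɣ/. In each pair only place changes, matching the following consonant, while manner and voice stay constant.
/d/ is a voiced alveolar stop. The following trigger /β/ is bilabial, so /d/ must become bilabial as well.
The voiced bilabial stop is [b], so /d/ → [b].

[xɔbβo]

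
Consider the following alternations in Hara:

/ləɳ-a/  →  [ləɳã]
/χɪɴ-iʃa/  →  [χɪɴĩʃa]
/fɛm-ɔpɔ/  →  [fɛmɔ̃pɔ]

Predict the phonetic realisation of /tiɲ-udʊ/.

[tiɲũdʊ]

The data show progressive nasality assimilation (vowel nasalisation): /a/ → [ã] after /ɳ/; /i/ → [ĩ] after /ɴ/; /ɔ/ → [ɔ̃] after /m/ — a vowel is nasalised by an immediately preceding nasal consonant.
/u/ sits next to the nasal /ɲ/ and is therefore nasalised to [ũ].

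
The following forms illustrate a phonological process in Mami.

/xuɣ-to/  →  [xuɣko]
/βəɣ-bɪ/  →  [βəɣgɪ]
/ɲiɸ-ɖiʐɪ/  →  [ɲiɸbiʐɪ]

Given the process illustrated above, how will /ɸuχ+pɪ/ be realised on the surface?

[ɸuχqɪ]

The data show progressive place assimilation: /t/ → [k] after /ɣ/; /b/ → [g] after /ɣ/; /ɖ/ → [b] after /ɸ/. In each pair only place changes, matching the preceding consonant, while manner and voice stay constant.
/p/ is a voiceless bilabial stop. The preceding trigger /χ/ is uvular, so /p/ must become uvular as well.
A voiceless uvular stop is [q], so the surface segment is [q].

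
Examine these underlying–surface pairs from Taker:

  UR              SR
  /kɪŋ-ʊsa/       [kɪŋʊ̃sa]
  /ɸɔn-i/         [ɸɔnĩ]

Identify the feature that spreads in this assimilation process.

The vowel /ʊ/ surfaces as nasalised [ʊ̃] next to the preceding nasal /ŋ/ — it has acquired the [+nasal] feature of its neighbour.
Likewise in the remaining data: /i/ → [ĩ] after /n/ — each time a vowel is nasalised next to a preceding nasal.

nasality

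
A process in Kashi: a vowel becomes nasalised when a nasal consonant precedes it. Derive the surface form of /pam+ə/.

/ə/ sits next to the nasal /m/ and is therefore nasalised to [ə̃].

[pamə̃]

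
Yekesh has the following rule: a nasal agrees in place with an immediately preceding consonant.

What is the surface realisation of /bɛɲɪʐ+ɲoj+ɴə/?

[bɛɲɪʐɳojɲə]

The rule targets /ɲ/ (voiced palatal nasal), which sits after the trigger /ʐ/ (retroflex).
A voiced retroflex nasal is [ɳ], so the surface segment is [ɳ].
The same rule applies at the second boundary: /ɴ/ → [ɲ] next to /j/.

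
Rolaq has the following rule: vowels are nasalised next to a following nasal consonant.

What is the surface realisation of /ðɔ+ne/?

/ɔ/ sits next to the nasal /n/ and is therefore nasalised to [ɔ̃].

[ðɔ̃ne]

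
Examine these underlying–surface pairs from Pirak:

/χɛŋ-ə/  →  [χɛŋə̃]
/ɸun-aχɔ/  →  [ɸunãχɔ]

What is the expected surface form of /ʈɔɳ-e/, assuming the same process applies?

The data show progressive nasality assimilation (vowel nasalisation): /ə/ → [ə̃] after /ŋ/; /a/ → [ã] after /n/ — a vowel is nasalised by an immediately preceding nasal consonant.
/e/ sits next to the nasal /ɳ/ and is therefore nasalised to [ẽ].

[ʈɔɳẽ]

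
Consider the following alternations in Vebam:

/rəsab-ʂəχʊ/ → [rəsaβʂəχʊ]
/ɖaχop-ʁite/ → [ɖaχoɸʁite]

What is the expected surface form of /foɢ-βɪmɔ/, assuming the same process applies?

The data show regressive manner assimilation: /b/ → [β] before /ʂ/; /p/ → [ɸ] before /ʁ/. In each pair only manner changes, matching the following consonant, while place and voice stay constant.
/ɢ/ is a voiced uvular stop. The following trigger /β/ is a fricative, so /ɢ/ must become a fricative as well.
A voiced uvular fricative is [ʁ], so the surface segment is [ʁ].

[foʁβɪmɔ]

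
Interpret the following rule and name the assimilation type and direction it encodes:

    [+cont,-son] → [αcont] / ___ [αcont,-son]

The rule copies [cont] (continuancy) from the environment onto the target fricatives; since [±cont] encodes the stop/fricative manner contrast, the assimilating dimension is manner.
The conditioning segment sits to the right of the focus bar, meaning the trigger follows the segment that changes — regressive assimilation.

regressive manner assimilation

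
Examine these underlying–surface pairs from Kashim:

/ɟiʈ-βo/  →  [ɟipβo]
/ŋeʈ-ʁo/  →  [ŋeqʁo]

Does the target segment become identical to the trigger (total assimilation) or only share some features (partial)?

partial assimilation

Underlying /ʈ/ is realised as [p] next to /β/; /β/ itself does not change.
/ʈ/ is retroflex while /β/ is bilabial; the output [p] is bilabial, matching the trigger — so the feature that spreads is place.
Manner and voice are unchanged, so the assimilation is partial, not total.
Checking the remaining alternation: /ʈ/ → [q] before /ʁ/ (retroflex → uvular, matching uvular) — only place changes, and always toward the following segment.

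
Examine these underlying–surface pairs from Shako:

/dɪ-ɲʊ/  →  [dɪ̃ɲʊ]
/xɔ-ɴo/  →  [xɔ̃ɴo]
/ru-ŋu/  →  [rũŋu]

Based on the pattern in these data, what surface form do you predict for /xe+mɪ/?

[xẽmɪ]

The data show regressive nasality assimilation (vowel nasalisation): /ɪ/ → [ɪ̃] before /ɲ/; /ɔ/ → [ɔ̃] before /ɴ/; /u/ → [ũ] before /ŋ/ — a vowel is nasalised by an immediately following nasal consonant.
/e/ sits next to the nasal /m/ and is therefore nasalised to [ẽ].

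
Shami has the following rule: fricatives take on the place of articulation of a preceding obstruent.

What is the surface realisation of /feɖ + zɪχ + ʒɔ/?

[feɖʐɪχʁɔ]

The rule targets /z/ (voiced alveolar fricative), which sits after the trigger /ɖ/ (retroflex).
The voiced retroflex fricative is [ʐ], so /z/ → [ʐ].
At the second juncture, /ʒ/ likewise becomes [ʁ] adjacent to /χ/.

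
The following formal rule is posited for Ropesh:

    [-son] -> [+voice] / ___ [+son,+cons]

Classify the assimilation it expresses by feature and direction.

The structural change is [+voice], and the conditioning segment [+son,+cons] (a sonorant consonant) is itself voiced, so the target comes to share the voicing of its neighbour — voicing assimilation.
The conditioning segment sits to the right of the focus bar, meaning the trigger follows the segment that changes — regressive assimilation.

regressive voicing assimilation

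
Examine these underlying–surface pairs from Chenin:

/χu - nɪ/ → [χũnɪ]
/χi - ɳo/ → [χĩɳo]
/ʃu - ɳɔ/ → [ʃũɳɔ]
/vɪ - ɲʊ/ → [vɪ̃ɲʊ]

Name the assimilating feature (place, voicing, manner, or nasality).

nasality

The vowel /u/ surfaces as nasalised [ũ] next to the following nasal /n/ — it has acquired the [+nasal] feature of its neighbour.
The other forms show the same pattern: /i/ → [ĩ] before /ɳ/; /u/ → [ũ] before /ɳ/; /ɪ/ → [ɪ̃] before /ɲ/ — each time a vowel is nasalised next to a following nasal.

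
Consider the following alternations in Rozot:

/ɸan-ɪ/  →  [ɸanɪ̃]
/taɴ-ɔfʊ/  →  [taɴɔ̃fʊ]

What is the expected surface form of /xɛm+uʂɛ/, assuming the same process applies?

The data show progressive nasality assimilation (vowel nasalisation): /ɪ/ → [ɪ̃] after /n/; /ɔ/ → [ɔ̃] after /ɴ/ — a vowel is nasalised by an immediately preceding nasal consonant.
/u/ sits next to the nasal /m/ and is therefore nasalised to [ũ].

[xɛmũʂɛ]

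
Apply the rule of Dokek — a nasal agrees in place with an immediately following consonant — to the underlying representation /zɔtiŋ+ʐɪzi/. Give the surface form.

[zɔtiɳʐɪzi]

/ŋ/ is a voiced velar nasal. The following trigger /ʐ/ is retroflex, so /ŋ/ must become retroflex as well.
A voiced retroflex nasal is [ɳ], so the surface segment is [ɳ].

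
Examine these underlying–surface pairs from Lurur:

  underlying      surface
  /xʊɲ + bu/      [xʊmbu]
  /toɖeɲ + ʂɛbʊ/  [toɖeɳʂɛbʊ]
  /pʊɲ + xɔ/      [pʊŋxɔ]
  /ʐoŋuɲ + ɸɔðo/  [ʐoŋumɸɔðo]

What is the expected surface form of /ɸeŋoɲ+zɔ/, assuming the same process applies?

The data show regressive place assimilation: /ɲ/ → [m] before /b/; /ɲ/ → [ɳ] before /ʂ/; /ɲ/ → [ŋ] before /x/; /ɲ/ → [m] before /ɸ/. In each pair only place changes, matching the following consonant, while manner and voice stay constant.
The rule targets /ɲ/ (voiced palatal nasal), which sits before the trigger /z/ (alveolar).
Changing only its place to alveolar gives [n] — the voiced alveolar nasal.

[ɸeŋonzɔ]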